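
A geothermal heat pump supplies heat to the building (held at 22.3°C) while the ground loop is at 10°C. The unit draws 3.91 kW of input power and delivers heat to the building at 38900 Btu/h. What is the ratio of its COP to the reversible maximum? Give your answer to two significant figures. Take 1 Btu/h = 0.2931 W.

0.12

Converting, Q̇_H = 38900 Btu/h = 11.40 kW, so COP_actual = Q̇_H/Ẇ = 11.40/3.910 = 2.916.
In absolute terms T_C = 283.15 K and T_H = 295.45 K, so ΔT = 12.30 K.
COP_Carnot = T_H/ΔT = 295.45/12.30 = 24.02.
η_II = COP_actual/COP_Carnot = 2.916/24.02 = 0.1214.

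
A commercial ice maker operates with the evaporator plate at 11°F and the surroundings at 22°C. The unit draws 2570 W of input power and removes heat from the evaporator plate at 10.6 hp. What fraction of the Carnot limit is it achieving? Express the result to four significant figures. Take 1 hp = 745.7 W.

Converting, Q̇_C = 10.60 hp = 7904 W, so COP_actual = Q̇_C/Ẇ = 7904/2570 = 3.076.
In absolute terms T_C = 261.48 K and T_H = 295.15 K, so ΔT = 33.67 K.
COP_Carnot = T_C/ΔT = 261.48/33.67 = 7.767.
η_II = COP_actual/COP_Carnot = 3.076/7.767 = 0.3960.

0.3960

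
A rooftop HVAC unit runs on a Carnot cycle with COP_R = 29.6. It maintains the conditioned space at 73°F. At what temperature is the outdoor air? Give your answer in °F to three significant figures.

COP_R = T_C/(T_H − T_C) gives T_H − T_C = T_C/COP.
With T_C = 295.93 K, T_H = 295.93 × (1 + 1/29.6) = 305.93 K.
Converting, 305.93 K = 91.00°F.

91.0 °F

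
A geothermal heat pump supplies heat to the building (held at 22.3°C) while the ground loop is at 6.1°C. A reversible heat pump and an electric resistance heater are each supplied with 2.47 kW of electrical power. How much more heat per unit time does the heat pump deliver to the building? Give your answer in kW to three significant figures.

In absolute terms T_C = 279.25 K and T_H = 295.45 K, so ΔT = 16.20 K.
COP_Carnot = T_H/ΔT = 295.45/16.20 = 18.24.
The heat pump delivers Q̇_H = COP × Ẇ = 45.05 kW; the resistance heater delivers Ẇ = 2.470 kW.
Extra = (COP − 1)·Ẇ = 42.58 kW.

42.6 kW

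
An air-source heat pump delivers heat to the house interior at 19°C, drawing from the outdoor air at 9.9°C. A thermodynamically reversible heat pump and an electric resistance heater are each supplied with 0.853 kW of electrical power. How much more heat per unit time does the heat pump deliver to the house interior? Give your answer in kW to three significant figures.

In absolute terms T_C = 283.05 K and T_H = 292.15 K, so ΔT = 9.100 K.
COP_Carnot = T_H/ΔT = 292.15/9.100 = 32.10.
The heat pump delivers Q̇_H = COP × Ẇ = 27.39 kW; the resistance heater delivers Ẇ = 0.8530 kW.
Extra = (COP − 1)·Ẇ = 26.53 kW.

26.5 kW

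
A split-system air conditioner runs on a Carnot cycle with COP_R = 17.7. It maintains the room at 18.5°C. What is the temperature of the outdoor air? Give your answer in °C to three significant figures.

35.0 °C

COP_R = T_C/(T_H − T_C) gives T_H − T_C = T_C/COP.
With T_C = 291.65 K, T_H = 291.65 × (1 + 1/17.7) = 308.13 K.
Converting, 308.13 K = 34.98°C.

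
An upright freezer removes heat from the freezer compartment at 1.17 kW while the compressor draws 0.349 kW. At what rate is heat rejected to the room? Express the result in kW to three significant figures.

1.52 kW

For a cyclic device the first law requires Q̇_H = Q̇_C + Ẇ.
Q̇_H = Q̇_C + Ẇ = 1.519 kW.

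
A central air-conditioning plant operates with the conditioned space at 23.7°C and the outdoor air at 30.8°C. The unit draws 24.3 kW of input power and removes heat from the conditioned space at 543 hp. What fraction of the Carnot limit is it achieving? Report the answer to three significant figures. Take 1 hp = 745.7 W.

0.399

Converting, Q̇_C = 543.0 hp = 404.9 kW, so COP_actual = Q̇_C/Ẇ = 404.9/24.30 = 16.66.
In absolute terms T_C = 296.85 K and T_H = 303.95 K, so ΔT = 7.100 K.
COP_Carnot = T_C/ΔT = 296.85/7.100 = 41.81.
η_II = COP_actual/COP_Carnot = 16.66/41.81 = 0.3985.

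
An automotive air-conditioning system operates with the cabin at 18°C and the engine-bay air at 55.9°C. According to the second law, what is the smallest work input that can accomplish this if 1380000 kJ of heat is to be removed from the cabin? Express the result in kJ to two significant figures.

180000 kJ

In absolute terms T_C = 291.15 K and T_H = 329.05 K, so ΔT = 37.90 K.
The reversible limit is COP_R = T_C/ΔT = 7.682, so W_min = Q_C/COP = Q_C·ΔT/T_C.
W_min = 1380000 × 37.90/291.15 = 179600 kJ.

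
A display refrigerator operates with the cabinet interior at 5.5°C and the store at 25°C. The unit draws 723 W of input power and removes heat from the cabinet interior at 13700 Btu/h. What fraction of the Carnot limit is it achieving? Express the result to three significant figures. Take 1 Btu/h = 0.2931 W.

0.389

Converting, Q̇_C = 13700 Btu/h = 4015 W, so COP_actual = Q̇_C/Ẇ = 4015/723.0 = 5.554.
In absolute terms T_C = 278.65 K and T_H = 298.15 K, so ΔT = 19.50 K.
COP_Carnot = T_C/ΔT = 278.65/19.50 = 14.29.
η_II = COP_actual/COP_Carnot = 5.554/14.29 = 0.3887.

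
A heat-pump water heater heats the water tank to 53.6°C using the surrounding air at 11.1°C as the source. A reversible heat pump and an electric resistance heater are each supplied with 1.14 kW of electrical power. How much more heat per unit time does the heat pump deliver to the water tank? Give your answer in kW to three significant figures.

7.62 kW

In absolute terms T_C = 284.25 K and T_H = 326.75 K, so ΔT = 42.50 K.
COP_Carnot = T_H/ΔT = 326.75/42.50 = 7.688.
The heat pump delivers Q̇_H = COP × Ẇ = 8.765 kW; the resistance heater delivers Ẇ = 1.140 kW.
Extra = (COP − 1)·Ẇ = 7.625 kW.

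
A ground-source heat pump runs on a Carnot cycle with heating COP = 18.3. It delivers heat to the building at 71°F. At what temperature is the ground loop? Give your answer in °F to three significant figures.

COP_HP = T_H/(T_H − T_C) gives T_H − T_C = T_H/COP.
With T_H = 294.82 K, T_C = 294.82 × (1 − 1/18.3) = 278.71 K.
Converting, 278.71 K = 42.00°F.

42.0 °F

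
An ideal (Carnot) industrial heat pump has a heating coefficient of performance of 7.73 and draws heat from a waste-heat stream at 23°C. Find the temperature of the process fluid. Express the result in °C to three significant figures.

COP_HP = T_H/(T_H − T_C) rearranges to T_H = COP·T_C/(COP − 1).
With T_C = 296.15 K, T_H = 7.73 × 296.15/6.730 = 340.15 K.
Converting, 340.15 K = 67.00°C.

67.0 °C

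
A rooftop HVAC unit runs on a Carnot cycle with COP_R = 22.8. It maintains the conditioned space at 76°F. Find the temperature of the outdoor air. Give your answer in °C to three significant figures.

COP_R = T_C/(T_H − T_C) gives T_H − T_C = T_C/COP.
With T_C = 297.59 K, T_H = 297.59 × (1 + 1/22.8) = 310.65 K.
Converting, 310.65 K = 37.50°C.

37.5 °C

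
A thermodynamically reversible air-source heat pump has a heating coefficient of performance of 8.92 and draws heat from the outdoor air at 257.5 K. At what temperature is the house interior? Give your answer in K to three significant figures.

290 K

COP_HP = T_H/(T_H − T_C) rearranges to T_H = COP·T_C/(COP − 1).
With T_C = 257.50 K, T_H = 8.92 × 257.50/7.920 = 290.01 K.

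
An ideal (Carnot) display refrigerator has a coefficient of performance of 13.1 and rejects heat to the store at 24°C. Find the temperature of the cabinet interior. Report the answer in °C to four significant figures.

2.926 °C

For a Carnot refrigerator COP_R = T_C/(T_H − T_C), so T_C = COP·T_H/(1 + COP).
With T_H = 297.15 K, T_C = 13.1 × 297.15/14.10 = 276.08 K.
Converting, 276.08 K = 2.93°C.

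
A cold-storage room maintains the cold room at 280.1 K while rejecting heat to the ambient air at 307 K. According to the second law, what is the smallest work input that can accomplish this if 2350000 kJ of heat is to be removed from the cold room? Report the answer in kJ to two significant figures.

230000 kJ

The reservoir spacing is ΔT = 307 − 280.1 = 26.90 K.
The reversible limit is COP_R = T_C/ΔT = 10.41, so W_min = Q_C/COP = Q_C·ΔT/T_C.
W_min = 2350000 × 26.90/280.10 = 225700 kJ.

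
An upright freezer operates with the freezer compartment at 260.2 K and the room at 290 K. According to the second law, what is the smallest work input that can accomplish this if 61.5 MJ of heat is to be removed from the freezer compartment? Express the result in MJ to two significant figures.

The reservoir spacing is ΔT = 290 − 260.2 = 29.80 K.
The reversible limit is COP_R = T_C/ΔT = 8.732, so W_min = Q_C/COP = Q_C·ΔT/T_C.
W_min = 61.50 × 29.80/260.20 = 7.043 MJ.

7.0 MJ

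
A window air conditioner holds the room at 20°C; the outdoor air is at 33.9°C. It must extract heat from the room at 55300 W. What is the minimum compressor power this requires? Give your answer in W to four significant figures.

In absolute terms T_C = 293.15 K and T_H = 307.05 K, so ΔT = 13.90 K.
COP_Carnot = T_C/ΔT = 293.15/13.90 = 21.09.
Ẇ_min = Q̇/COP_Carnot = 55300/21.09 = 2622 W.

2622 W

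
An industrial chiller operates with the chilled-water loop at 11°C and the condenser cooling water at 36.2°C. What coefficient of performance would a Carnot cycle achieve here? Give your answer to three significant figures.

11.3

In absolute terms T_C = 284.15 K and T_H = 309.35 K, so ΔT = 25.20 K.
For a reversible cycle, COP_Carnot = T_C/ΔT = 284.15/25.20 = 11.28.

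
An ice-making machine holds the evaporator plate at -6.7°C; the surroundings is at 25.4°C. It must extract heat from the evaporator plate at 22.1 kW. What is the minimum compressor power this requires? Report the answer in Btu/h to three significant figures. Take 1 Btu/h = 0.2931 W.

In absolute terms T_C = 266.45 K and T_H = 298.55 K, so ΔT = 32.10 K.
COP_Carnot = T_C/ΔT = 266.45/32.10 = 8.301.
Ẇ_min = Q̇/COP_Carnot = 22.10/8.301 = 2.662 kW = 9084 Btu/h.

9080 Btu/h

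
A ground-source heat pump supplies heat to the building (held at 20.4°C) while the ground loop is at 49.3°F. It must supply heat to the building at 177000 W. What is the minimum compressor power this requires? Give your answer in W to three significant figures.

In absolute terms T_C = 282.76 K and T_H = 293.55 K, so ΔT = 10.79 K.
COP_Carnot = T_H/ΔT = 293.55/10.79 = 27.21.
Ẇ_min = Q̇/COP_Carnot = 177000/27.21 = 6505 W.

6510 W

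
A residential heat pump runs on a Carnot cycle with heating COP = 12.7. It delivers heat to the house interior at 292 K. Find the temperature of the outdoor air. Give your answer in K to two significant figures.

270 K

COP_HP = T_H/(T_H − T_C) gives T_H − T_C = T_H/COP.
With T_H = 292.00 K, T_C = 292.00 × (1 − 1/12.7) = 269.01 K.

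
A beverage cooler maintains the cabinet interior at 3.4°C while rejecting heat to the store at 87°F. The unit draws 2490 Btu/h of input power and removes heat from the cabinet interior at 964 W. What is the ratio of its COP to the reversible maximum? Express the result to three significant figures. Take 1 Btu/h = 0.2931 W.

0.130

Converting, Q̇_C = 964.0 W = 3289 Btu/h, so COP_actual = Q̇_C/Ẇ = 3289/2490 = 1.321.
In absolute terms T_C = 276.55 K and T_H = 303.71 K, so ΔT = 27.16 K.
COP_Carnot = T_C/ΔT = 276.55/27.16 = 10.18.
η_II = COP_actual/COP_Carnot = 1.321/10.18 = 0.1297.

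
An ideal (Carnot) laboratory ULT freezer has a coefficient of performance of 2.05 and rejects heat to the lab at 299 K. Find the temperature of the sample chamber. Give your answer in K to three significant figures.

For a Carnot refrigerator COP_R = T_C/(T_H − T_C), so T_C = COP·T_H/(1 + COP).
With T_H = 299.00 K, T_C = 2.05 × 299.00/3.050 = 200.97 K.

201 K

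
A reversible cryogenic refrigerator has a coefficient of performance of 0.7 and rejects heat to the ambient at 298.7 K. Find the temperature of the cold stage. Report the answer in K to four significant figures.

For a Carnot refrigerator COP_R = T_C/(T_H − T_C), so T_C = COP·T_H/(1 + COP).
With T_H = 298.70 K, T_C = 0.7 × 298.70/1.700 = 122.99 K.

123.0 K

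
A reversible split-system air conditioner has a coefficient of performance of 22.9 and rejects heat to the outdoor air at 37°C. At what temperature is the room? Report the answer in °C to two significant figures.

For a Carnot refrigerator COP_R = T_C/(T_H − T_C), so T_C = COP·T_H/(1 + COP).
With T_H = 310.15 K, T_C = 22.9 × 310.15/23.90 = 297.17 K.
Converting, 297.17 K = 24.02°C.

24 °C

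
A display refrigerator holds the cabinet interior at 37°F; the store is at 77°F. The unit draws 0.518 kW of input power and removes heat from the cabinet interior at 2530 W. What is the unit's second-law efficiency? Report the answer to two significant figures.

Converting, Q̇_C = 2530 W = 2.530 kW, so COP_actual = Q̇_C/Ẇ = 2.530/0.5180 = 4.884.
In absolute terms T_C = 275.93 K and T_H = 298.15 K, so ΔT = 22.22 K.
COP_Carnot = T_C/ΔT = 275.93/22.22 = 12.42.
η_II = COP_actual/COP_Carnot = 4.884/12.42 = 0.3934.

0.39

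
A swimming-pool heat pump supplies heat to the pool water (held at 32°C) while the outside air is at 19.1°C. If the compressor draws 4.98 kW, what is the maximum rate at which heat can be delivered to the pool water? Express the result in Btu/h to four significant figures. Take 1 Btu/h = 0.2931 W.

In absolute terms T_C = 292.25 K and T_H = 305.15 K, so ΔT = 12.90 K.
COP_Carnot = T_H/ΔT = 305.15/12.90 = 23.66.
Q̇_max = COP_Carnot × Ẇ = 23.66 × 4.980 kW = 117.8 kW = 401900 Btu/h.

401900 Btu/h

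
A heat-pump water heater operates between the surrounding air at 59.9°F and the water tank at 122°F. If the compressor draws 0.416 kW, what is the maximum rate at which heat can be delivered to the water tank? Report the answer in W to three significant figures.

In absolute terms T_C = 288.65 K and T_H = 323.15 K, so ΔT = 34.50 K.
COP_Carnot = T_H/ΔT = 323.15/34.50 = 9.367.
Q̇_max = COP_Carnot × Ẇ = 9.367 × 0.4160 kW = 3.897 kW = 3897 W.

3900 W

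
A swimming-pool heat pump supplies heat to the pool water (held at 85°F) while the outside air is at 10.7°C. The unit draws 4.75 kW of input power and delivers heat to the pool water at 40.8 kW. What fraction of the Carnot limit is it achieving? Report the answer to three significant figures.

0.532

COP_actual = Q̇_H/Ẇ = 40.80/4.750 = 8.589.
In absolute terms T_C = 283.85 K and T_H = 302.59 K, so ΔT = 18.74 K.
COP_Carnot = T_H/ΔT = 302.59/18.74 = 16.14.
η_II = COP_actual/COP_Carnot = 8.589/16.14 = 0.5321.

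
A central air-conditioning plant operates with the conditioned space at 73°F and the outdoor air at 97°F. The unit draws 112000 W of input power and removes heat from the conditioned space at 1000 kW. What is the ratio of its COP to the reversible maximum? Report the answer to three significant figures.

0.402

Converting, Q̇_C = 1000 kW = 1000000 W, so COP_actual = Q̇_C/Ẇ = 1000000/112000 = 8.929.
In absolute terms T_C = 295.93 K and T_H = 309.26 K, so ΔT = 13.33 K.
COP_Carnot = T_C/ΔT = 295.93/13.33 = 22.19.
η_II = COP_actual/COP_Carnot = 8.929/22.19 = 0.4023.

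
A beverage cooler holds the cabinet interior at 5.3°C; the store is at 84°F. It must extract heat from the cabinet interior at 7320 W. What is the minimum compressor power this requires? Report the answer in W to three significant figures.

In absolute terms T_C = 278.45 K and T_H = 302.04 K, so ΔT = 23.59 K.
COP_Carnot = T_C/ΔT = 278.45/23.59 = 11.80.
Ẇ_min = Q̇/COP_Carnot = 7320/11.80 = 620.1 W.

620 W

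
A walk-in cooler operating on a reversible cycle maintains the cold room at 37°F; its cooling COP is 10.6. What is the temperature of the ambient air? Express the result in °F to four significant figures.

COP_R = T_C/(T_H − T_C) gives T_H − T_C = T_C/COP.
With T_C = 275.93 K, T_H = 275.93 × (1 + 1/10.6) = 301.96 K.
Converting, 301.96 K = 83.86°F.

83.86 °F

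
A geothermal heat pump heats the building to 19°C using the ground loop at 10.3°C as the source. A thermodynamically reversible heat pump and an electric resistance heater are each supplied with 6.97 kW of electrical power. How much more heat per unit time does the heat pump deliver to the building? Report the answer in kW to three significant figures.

In absolute terms T_C = 283.45 K and T_H = 292.15 K, so ΔT = 8.700 K.
COP_Carnot = T_H/ΔT = 292.15/8.700 = 33.58.
The heat pump delivers Q̇_H = COP × Ẇ = 234.1 kW; the resistance heater delivers Ẇ = 6.970 kW.
Extra = (COP − 1)·Ẇ = 227.1 kW.

227 kW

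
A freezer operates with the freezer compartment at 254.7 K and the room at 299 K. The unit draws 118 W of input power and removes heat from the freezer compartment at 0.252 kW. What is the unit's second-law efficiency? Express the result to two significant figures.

0.37

Converting, Q̇_C = 0.2520 kW = 252.0 W, so COP_actual = Q̇_C/Ẇ = 252.0/118.0 = 2.136.
The reservoir spacing is ΔT = 299 − 254.7 = 44.30 K.
COP_Carnot = T_C/ΔT = 254.70/44.30 = 5.749.
η_II = COP_actual/COP_Carnot = 2.136/5.749 = 0.3714.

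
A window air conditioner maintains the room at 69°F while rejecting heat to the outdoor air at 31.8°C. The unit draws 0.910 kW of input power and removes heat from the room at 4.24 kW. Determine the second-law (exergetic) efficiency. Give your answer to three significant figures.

COP_actual = Q̇_C/Ẇ = 4.240/0.9100 = 4.659.
In absolute terms T_C = 293.71 K and T_H = 304.95 K, so ΔT = 11.24 K.
COP_Carnot = T_C/ΔT = 293.71/11.24 = 26.12.
η_II = COP_actual/COP_Carnot = 4.659/26.12 = 0.1784.

0.178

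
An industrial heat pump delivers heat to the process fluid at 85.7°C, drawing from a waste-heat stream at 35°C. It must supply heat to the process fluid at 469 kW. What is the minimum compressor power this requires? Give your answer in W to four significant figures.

66260 W

In absolute terms T_C = 308.15 K and T_H = 358.85 K, so ΔT = 50.70 K.
COP_Carnot = T_H/ΔT = 358.85/50.70 = 7.078.
Ẇ_min = Q̇/COP_Carnot = 469.0/7.078 = 66.26 kW = 66260 W.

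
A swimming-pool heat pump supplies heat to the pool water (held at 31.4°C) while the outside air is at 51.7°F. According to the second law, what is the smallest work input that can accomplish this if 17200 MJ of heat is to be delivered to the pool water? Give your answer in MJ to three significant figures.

1160 MJ

In absolute terms T_C = 284.09 K and T_H = 304.55 K, so ΔT = 20.46 K.
The reversible limit is COP_HP = T_H/ΔT = 14.89, so W_min = Q_H/COP = Q_H·ΔT/T_H.
W_min = 17200 × 20.46/304.55 = 1155 MJ.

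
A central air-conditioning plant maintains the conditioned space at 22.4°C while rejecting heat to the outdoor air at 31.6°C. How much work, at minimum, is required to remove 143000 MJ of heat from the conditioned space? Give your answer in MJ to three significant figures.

In absolute terms T_C = 295.55 K and T_H = 304.75 K, so ΔT = 9.200 K.
The reversible limit is COP_R = T_C/ΔT = 32.13, so W_min = Q_C/COP = Q_C·ΔT/T_C.
W_min = 143000 × 9.200/295.55 = 4451 MJ.

4450 MJ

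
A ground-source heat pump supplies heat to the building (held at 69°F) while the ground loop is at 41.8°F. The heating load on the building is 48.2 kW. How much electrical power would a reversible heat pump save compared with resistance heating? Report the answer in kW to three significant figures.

45.7 kW

In absolute terms T_C = 278.59 K and T_H = 293.71 K, so ΔT = 15.11 K.
COP_Carnot = T_H/ΔT = 293.71/15.11 = 19.44.
Resistance heating needs Ẇ_res = Q̇_H = 48.20 kW; the reversible heat pump needs only Ẇ_hp = Q̇_H/COP = 2.480 kW.
Saving = 48.20 − 2.480 = 45.72 kW.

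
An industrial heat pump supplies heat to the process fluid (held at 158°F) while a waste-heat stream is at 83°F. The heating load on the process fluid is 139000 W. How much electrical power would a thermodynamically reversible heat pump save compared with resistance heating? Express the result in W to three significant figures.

122000 W

In absolute terms T_C = 301.48 K and T_H = 343.15 K, so ΔT = 41.67 K.
COP_Carnot = T_H/ΔT = 343.15/41.67 = 8.236.
Resistance heating needs Ẇ_res = Q̇_H = 139000 W; the reversible heat pump needs only Ẇ_hp = Q̇_H/COP = 16880 W.
Saving = 139000 − 16880 = 122100 W.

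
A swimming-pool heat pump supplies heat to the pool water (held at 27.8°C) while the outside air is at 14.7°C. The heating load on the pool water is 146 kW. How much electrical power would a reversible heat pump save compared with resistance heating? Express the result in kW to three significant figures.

In absolute terms T_C = 287.85 K and T_H = 300.95 K, so ΔT = 13.10 K.
COP_Carnot = T_H/ΔT = 300.95/13.10 = 22.97.
Resistance heating needs Ẇ_res = Q̇_H = 146.0 kW; the reversible heat pump needs only Ẇ_hp = Q̇_H/COP = 6.355 kW.
Saving = 146.0 − 6.355 = 139.6 kW.

140 kW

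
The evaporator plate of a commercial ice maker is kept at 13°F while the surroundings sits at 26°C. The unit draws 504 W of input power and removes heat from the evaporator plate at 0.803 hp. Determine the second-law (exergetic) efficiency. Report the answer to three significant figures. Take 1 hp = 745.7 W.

0.165

Converting, Q̇_C = 0.8030 hp = 598.8 W, so COP_actual = Q̇_C/Ẇ = 598.8/504.0 = 1.188.
In absolute terms T_C = 262.59 K and T_H = 299.15 K, so ΔT = 36.56 K.
COP_Carnot = T_C/ΔT = 262.59/36.56 = 7.183.
η_II = COP_actual/COP_Carnot = 1.188/7.183 = 0.1654.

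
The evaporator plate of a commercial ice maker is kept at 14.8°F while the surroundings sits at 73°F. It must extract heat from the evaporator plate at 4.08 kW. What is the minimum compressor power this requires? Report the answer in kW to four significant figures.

In absolute terms T_C = 263.59 K and T_H = 295.93 K, so ΔT = 32.33 K.
COP_Carnot = T_C/ΔT = 263.59/32.33 = 8.152.
Ẇ_min = Q̇/COP_Carnot = 4.080/8.152 = 0.5005 kW.

0.5005 kW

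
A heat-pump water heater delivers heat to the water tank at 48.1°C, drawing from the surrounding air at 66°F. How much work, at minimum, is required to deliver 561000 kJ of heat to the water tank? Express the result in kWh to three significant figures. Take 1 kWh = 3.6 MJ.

14.2 kWh

In absolute terms T_C = 292.04 K and T_H = 321.25 K, so ΔT = 29.21 K.
The reversible limit is COP_HP = T_H/ΔT = 11.00, so W_min = Q_H/COP = Q_H·ΔT/T_H.
W_min = 561000 × 29.21/321.25 = 51010 kJ = 14.17 kWh.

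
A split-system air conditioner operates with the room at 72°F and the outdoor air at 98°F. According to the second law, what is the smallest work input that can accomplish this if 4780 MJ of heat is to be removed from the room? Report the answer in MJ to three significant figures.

234 MJ

In absolute terms T_C = 295.37 K and T_H = 309.82 K, so ΔT = 14.44 K.
The reversible limit is COP_R = T_C/ΔT = 20.45, so W_min = Q_C/COP = Q_C·ΔT/T_C.
W_min = 4780 × 14.44/295.37 = 233.8 MJ.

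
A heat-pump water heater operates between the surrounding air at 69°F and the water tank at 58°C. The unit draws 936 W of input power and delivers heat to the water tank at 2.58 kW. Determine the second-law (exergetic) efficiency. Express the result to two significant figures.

Converting, Q̇_H = 2.580 kW = 2580 W, so COP_actual = Q̇_H/Ẇ = 2580/936.0 = 2.756.
In absolute terms T_C = 293.71 K and T_H = 331.15 K, so ΔT = 37.44 K.
COP_Carnot = T_H/ΔT = 331.15/37.44 = 8.844.
η_II = COP_actual/COP_Carnot = 2.756/8.844 = 0.3117.

0.31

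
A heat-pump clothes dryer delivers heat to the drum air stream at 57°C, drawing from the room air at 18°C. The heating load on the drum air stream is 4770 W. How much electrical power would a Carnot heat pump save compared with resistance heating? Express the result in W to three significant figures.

In absolute terms T_C = 291.15 K and T_H = 330.15 K, so ΔT = 39.00 K.
COP_Carnot = T_H/ΔT = 330.15/39.00 = 8.465.
Resistance heating needs Ẇ_res = Q̇_H = 4770 W; the reversible heat pump needs only Ẇ_hp = Q̇_H/COP = 563.5 W.
Saving = 4770 − 563.5 = 4207 W.

4210 W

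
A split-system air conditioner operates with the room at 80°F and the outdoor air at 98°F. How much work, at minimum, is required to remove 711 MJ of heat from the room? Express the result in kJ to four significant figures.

23710 kJ

In absolute terms T_C = 299.82 K and T_H = 309.82 K, so ΔT = 10.00 K.
The reversible limit is COP_R = T_C/ΔT = 29.98, so W_min = Q_C/COP = Q_C·ΔT/T_C.
W_min = 711.0 × 10.00/299.82 = 23.71 MJ = 23710 kJ.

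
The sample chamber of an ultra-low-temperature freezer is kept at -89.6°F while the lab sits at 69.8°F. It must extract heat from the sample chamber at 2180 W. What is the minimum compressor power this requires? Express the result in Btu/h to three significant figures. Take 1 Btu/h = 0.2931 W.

3200 Btu/h

In absolute terms T_C = 205.59 K and T_H = 294.15 K, so ΔT = 88.56 K.
COP_Carnot = T_C/ΔT = 205.59/88.56 = 2.322.
Ẇ_min = Q̇/COP_Carnot = 2180/2.322 = 939.0 W = 3204 Btu/h.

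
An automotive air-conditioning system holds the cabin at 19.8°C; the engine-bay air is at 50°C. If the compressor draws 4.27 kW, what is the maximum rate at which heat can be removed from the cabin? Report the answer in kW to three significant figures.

In absolute terms T_C = 292.95 K and T_H = 323.15 K, so ΔT = 30.20 K.
COP_Carnot = T_C/ΔT = 292.95/30.20 = 9.700.
Q̇_max = COP_Carnot × Ẇ = 9.700 × 4.270 kW = 41.42 kW.

41.4 kW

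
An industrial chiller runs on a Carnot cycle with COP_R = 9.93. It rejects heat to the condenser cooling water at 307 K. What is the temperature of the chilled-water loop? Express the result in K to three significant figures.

279 K

For a Carnot refrigerator COP_R = T_C/(T_H − T_C), so T_C = COP·T_H/(1 + COP).
With T_H = 307.00 K, T_C = 9.93 × 307.00/10.93 = 278.91 K.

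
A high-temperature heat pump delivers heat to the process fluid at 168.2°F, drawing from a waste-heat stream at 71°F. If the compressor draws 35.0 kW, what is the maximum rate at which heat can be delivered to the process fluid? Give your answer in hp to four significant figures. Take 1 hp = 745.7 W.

In absolute terms T_C = 294.82 K and T_H = 348.82 K, so ΔT = 54.00 K.
COP_Carnot = T_H/ΔT = 348.82/54.00 = 6.460.
Q̇_max = COP_Carnot × Ẇ = 6.460 × 35.00 kW = 226.1 kW = 303.2 hp.

303.2 hp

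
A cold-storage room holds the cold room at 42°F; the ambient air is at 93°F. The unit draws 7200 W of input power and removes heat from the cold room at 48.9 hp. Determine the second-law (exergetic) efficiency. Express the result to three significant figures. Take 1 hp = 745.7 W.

Converting, Q̇_C = 48.90 hp = 36460 W, so COP_actual = Q̇_C/Ẇ = 36460/7200 = 5.065.
In absolute terms T_C = 278.71 K and T_H = 307.04 K, so ΔT = 28.33 K.
COP_Carnot = T_C/ΔT = 278.71/28.33 = 9.837.
η_II = COP_actual/COP_Carnot = 5.065/9.837 = 0.5149.

0.515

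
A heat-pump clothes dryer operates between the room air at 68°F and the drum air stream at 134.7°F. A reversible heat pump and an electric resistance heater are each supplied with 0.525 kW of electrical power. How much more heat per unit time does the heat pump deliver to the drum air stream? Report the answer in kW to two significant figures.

In absolute terms T_C = 293.15 K and T_H = 330.21 K, so ΔT = 37.06 K.
COP_Carnot = T_H/ΔT = 330.21/37.06 = 8.911.
The heat pump delivers Q̇_H = COP × Ẇ = 4.678 kW; the resistance heater delivers Ẇ = 0.5250 kW.
Extra = (COP − 1)·Ẇ = 4.153 kW.

4.2 kW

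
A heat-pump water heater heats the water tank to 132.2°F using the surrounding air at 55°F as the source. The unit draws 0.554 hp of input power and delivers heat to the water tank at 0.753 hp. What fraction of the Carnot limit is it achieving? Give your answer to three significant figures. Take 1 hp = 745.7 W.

0.177

COP_actual = Q̇_H/Ẇ = 0.7530/0.5540 = 1.359.
In absolute terms T_C = 285.93 K and T_H = 328.82 K, so ΔT = 42.89 K.
COP_Carnot = T_H/ΔT = 328.82/42.89 = 7.667.
η_II = COP_actual/COP_Carnot = 1.359/7.667 = 0.1773.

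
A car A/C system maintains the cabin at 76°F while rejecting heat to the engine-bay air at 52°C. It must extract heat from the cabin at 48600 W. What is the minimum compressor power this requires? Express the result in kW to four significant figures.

4.500 kW

In absolute terms T_C = 297.59 K and T_H = 325.15 K, so ΔT = 27.56 K.
COP_Carnot = T_C/ΔT = 297.59/27.56 = 10.80.
Ẇ_min = Q̇/COP_Carnot = 48600/10.80 = 4500 W = 4.500 kW.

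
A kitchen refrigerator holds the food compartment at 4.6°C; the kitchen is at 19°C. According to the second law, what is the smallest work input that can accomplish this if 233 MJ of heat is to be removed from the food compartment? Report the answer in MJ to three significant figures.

12.1 MJ

In absolute terms T_C = 277.75 K and T_H = 292.15 K, so ΔT = 14.40 K.
The reversible limit is COP_R = T_C/ΔT = 19.29, so W_min = Q_C/COP = Q_C·ΔT/T_C.
W_min = 233.0 × 14.40/277.75 = 12.08 MJ.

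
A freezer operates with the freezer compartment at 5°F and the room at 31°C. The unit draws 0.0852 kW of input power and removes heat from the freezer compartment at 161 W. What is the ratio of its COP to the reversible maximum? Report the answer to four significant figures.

0.3367

Converting, Q̇_C = 161.0 W = 0.1610 kW, so COP_actual = Q̇_C/Ẇ = 0.1610/0.08520 = 1.890.
In absolute terms T_C = 258.15 K and T_H = 304.15 K, so ΔT = 46.00 K.
COP_Carnot = T_C/ΔT = 258.15/46.00 = 5.612.
η_II = COP_actual/COP_Carnot = 1.890/5.612 = 0.3367.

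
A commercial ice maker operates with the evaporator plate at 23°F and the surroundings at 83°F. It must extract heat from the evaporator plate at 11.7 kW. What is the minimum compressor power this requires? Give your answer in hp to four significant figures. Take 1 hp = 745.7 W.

In absolute terms T_C = 268.15 K and T_H = 301.48 K, so ΔT = 33.33 K.
COP_Carnot = T_C/ΔT = 268.15/33.33 = 8.045.
Ẇ_min = Q̇/COP_Carnot = 11.70/8.045 = 1.454 kW = 1.950 hp.

1.950 hp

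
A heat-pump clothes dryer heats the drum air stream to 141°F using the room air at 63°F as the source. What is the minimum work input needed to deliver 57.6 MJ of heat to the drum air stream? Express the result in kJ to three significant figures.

In absolute terms T_C = 290.37 K and T_H = 333.71 K, so ΔT = 43.33 K.
The reversible limit is COP_HP = T_H/ΔT = 7.701, so W_min = Q_H/COP = Q_H·ΔT/T_H.
W_min = 57.60 × 43.33/333.71 = 7.480 MJ = 7480 kJ.

7480 kJ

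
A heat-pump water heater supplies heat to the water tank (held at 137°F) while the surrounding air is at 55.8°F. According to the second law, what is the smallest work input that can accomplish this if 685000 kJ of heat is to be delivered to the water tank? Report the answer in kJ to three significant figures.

In absolute terms T_C = 286.37 K and T_H = 331.48 K, so ΔT = 45.11 K.
The reversible limit is COP_HP = T_H/ΔT = 7.348, so W_min = Q_H/COP = Q_H·ΔT/T_H.
W_min = 685000 × 45.11/331.48 = 93220 kJ.

93200 kJ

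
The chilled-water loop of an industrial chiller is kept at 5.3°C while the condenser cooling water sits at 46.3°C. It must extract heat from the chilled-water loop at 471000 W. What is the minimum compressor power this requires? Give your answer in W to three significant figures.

69400 W

In absolute terms T_C = 278.45 K and T_H = 319.45 K, so ΔT = 41.00 K.
COP_Carnot = T_C/ΔT = 278.45/41.00 = 6.791.
Ẇ_min = Q̇/COP_Carnot = 471000/6.791 = 69350 W.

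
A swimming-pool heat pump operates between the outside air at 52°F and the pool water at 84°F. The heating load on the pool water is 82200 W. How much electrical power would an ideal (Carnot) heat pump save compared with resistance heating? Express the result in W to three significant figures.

In absolute terms T_C = 284.26 K and T_H = 302.04 K, so ΔT = 17.78 K.
COP_Carnot = T_H/ΔT = 302.04/17.78 = 16.99.
Resistance heating needs Ẇ_res = Q̇_H = 82200 W; the reversible heat pump needs only Ẇ_hp = Q̇_H/COP = 4838 W.
Saving = 82200 − 4838 = 77360 W.

77400 W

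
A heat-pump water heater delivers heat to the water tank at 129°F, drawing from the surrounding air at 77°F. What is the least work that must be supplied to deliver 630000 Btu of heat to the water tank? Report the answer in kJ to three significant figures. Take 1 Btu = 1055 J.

58700 kJ

In absolute terms T_C = 298.15 K and T_H = 327.04 K, so ΔT = 28.89 K.
The reversible limit is COP_HP = T_H/ΔT = 11.32, so W_min = Q_H/COP = Q_H·ΔT/T_H.
W_min = 630000 × 28.89/327.04 = 55650 Btu = 58710 kJ.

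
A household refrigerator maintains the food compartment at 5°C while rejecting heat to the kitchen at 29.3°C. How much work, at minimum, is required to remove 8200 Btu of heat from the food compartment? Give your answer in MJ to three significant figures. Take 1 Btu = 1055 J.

0.756 MJ

In absolute terms T_C = 278.15 K and T_H = 302.45 K, so ΔT = 24.30 K.
The reversible limit is COP_R = T_C/ΔT = 11.45, so W_min = Q_C/COP = Q_C·ΔT/T_C.
W_min = 8200 × 24.30/278.15 = 716.4 Btu = 0.7558 MJ.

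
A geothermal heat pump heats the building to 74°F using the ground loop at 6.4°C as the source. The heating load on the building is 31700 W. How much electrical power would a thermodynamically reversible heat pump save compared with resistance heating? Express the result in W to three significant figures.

In absolute terms T_C = 279.55 K and T_H = 296.48 K, so ΔT = 16.93 K.
COP_Carnot = T_H/ΔT = 296.48/16.93 = 17.51.
Resistance heating needs Ẇ_res = Q̇_H = 31700 W; the reversible heat pump needs only Ẇ_hp = Q̇_H/COP = 1811 W.
Saving = 31700 − 1811 = 29890 W.

29900 W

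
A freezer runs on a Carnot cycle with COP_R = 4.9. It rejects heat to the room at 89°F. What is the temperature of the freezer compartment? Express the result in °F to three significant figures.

-3.99 °F

For a Carnot refrigerator COP_R = T_C/(T_H − T_C), so T_C = COP·T_H/(1 + COP).
With T_H = 304.82 K, T_C = 4.9 × 304.82/5.900 = 253.15 K.
Converting, 253.15 K = -3.99°F.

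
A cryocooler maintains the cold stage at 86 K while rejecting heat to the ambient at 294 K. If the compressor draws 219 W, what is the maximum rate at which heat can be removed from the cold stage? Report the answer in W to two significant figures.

The reservoir spacing is ΔT = 294 − 86 = 208.0 K.
COP_Carnot = T_C/ΔT = 86.00/208.0 = 0.4135.
Q̇_max = COP_Carnot × Ẇ = 0.4135 × 219.0 W = 90.55 W.

91 W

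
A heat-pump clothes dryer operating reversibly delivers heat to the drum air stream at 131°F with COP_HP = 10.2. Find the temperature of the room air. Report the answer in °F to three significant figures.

COP_HP = T_H/(T_H − T_C) gives T_H − T_C = T_H/COP.
With T_H = 328.15 K, T_C = 328.15 × (1 − 1/10.2) = 295.98 K.
Converting, 295.98 K = 73.09°F.

73.1 °F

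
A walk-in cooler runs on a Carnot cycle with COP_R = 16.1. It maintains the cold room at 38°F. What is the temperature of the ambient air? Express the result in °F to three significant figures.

COP_R = T_C/(T_H − T_C) gives T_H − T_C = T_C/COP.
With T_C = 276.48 K, T_H = 276.48 × (1 + 1/16.1) = 293.66 K.
Converting, 293.66 K = 68.91°F.

68.9 °F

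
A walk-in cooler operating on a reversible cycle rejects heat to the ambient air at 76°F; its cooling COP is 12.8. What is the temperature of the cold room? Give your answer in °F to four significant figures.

37.18 °F

For a Carnot refrigerator COP_R = T_C/(T_H − T_C), so T_C = COP·T_H/(1 + COP).
With T_H = 297.59 K, T_C = 12.8 × 297.59/13.80 = 276.03 K.
Converting, 276.03 K = 37.18°F.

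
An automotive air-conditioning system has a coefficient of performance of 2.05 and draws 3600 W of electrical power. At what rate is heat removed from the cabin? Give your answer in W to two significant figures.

7400 W

Q̇_C = COP × Ẇ = 2.05 × 3600 = 7380 W.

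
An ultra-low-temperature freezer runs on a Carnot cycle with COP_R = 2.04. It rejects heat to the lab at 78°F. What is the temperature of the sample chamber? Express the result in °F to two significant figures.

-99 °F

For a Carnot refrigerator COP_R = T_C/(T_H − T_C), so T_C = COP·T_H/(1 + COP).
With T_H = 298.71 K, T_C = 2.04 × 298.71/3.040 = 200.45 K.
Converting, 200.45 K = -98.87°F.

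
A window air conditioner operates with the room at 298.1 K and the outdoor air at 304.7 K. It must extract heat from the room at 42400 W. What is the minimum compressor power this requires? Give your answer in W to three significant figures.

The reservoir spacing is ΔT = 304.7 − 298.1 = 6.600 K.
COP_Carnot = T_C/ΔT = 298.10/6.600 = 45.17.
Ẇ_min = Q̇/COP_Carnot = 42400/45.17 = 938.7 W.

939 W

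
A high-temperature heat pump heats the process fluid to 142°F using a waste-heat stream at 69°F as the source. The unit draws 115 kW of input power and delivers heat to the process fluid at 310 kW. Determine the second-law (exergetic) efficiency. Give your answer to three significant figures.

0.327

COP_actual = Q̇_H/Ẇ = 310.0/115.0 = 2.696.
In absolute terms T_C = 293.71 K and T_H = 334.26 K, so ΔT = 40.56 K.
COP_Carnot = T_H/ΔT = 334.26/40.56 = 8.242.
η_II = COP_actual/COP_Carnot = 2.696/8.242 = 0.3271.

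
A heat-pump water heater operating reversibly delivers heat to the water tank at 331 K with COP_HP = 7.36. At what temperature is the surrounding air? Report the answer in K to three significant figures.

286 K

COP_HP = T_H/(T_H − T_C) gives T_H − T_C = T_H/COP.
With T_H = 331.00 K, T_C = 331.00 × (1 − 1/7.36) = 286.03 K.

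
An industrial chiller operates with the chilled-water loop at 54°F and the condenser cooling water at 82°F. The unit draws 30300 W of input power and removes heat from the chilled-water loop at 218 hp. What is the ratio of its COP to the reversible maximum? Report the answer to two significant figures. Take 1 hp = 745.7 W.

Converting, Q̇_C = 218.0 hp = 162600 W, so COP_actual = Q̇_C/Ẇ = 162600/30300 = 5.365.
In absolute terms T_C = 285.37 K and T_H = 300.93 K, so ΔT = 15.56 K.
COP_Carnot = T_C/ΔT = 285.37/15.56 = 18.35.
η_II = COP_actual/COP_Carnot = 5.365/18.35 = 0.2925.

0.29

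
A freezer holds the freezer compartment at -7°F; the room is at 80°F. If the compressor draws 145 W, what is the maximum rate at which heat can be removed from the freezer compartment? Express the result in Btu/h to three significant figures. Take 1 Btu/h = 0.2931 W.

2570 Btu/h

In absolute terms T_C = 251.48 K and T_H = 299.82 K, so ΔT = 48.33 K.
COP_Carnot = T_C/ΔT = 251.48/48.33 = 5.203.
Q̇_max = COP_Carnot × Ẇ = 5.203 × 145.0 W = 754.5 W = 2574 Btu/h.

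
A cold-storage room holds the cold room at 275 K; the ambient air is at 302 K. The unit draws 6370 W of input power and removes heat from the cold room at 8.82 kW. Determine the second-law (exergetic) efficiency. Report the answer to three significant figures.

0.136

Converting, Q̇_C = 8.820 kW = 8820 W, so COP_actual = Q̇_C/Ẇ = 8820/6370 = 1.385.
The reservoir spacing is ΔT = 302 − 275 = 27.00 K.
COP_Carnot = T_C/ΔT = 275.00/27.00 = 10.19.
η_II = COP_actual/COP_Carnot = 1.385/10.19 = 0.1359.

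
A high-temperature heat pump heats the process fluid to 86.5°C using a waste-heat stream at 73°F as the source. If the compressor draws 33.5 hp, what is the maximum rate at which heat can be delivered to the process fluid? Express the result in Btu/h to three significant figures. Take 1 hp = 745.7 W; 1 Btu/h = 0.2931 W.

In absolute terms T_C = 295.93 K and T_H = 359.65 K, so ΔT = 63.72 K.
COP_Carnot = T_H/ΔT = 359.65/63.72 = 5.644.
Q̇_max = COP_Carnot × Ẇ = 5.644 × 33.50 hp = 189.1 hp = 481000 Btu/h.

481000 Btu/h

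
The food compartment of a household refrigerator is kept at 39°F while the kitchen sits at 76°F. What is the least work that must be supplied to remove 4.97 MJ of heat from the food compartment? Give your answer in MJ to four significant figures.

0.3688 MJ

In absolute terms T_C = 277.04 K and T_H = 297.59 K, so ΔT = 20.56 K.
The reversible limit is COP_R = T_C/ΔT = 13.48, so W_min = Q_C/COP = Q_C·ΔT/T_C.
W_min = 4.970 × 20.56/277.04 = 0.3688 MJ.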